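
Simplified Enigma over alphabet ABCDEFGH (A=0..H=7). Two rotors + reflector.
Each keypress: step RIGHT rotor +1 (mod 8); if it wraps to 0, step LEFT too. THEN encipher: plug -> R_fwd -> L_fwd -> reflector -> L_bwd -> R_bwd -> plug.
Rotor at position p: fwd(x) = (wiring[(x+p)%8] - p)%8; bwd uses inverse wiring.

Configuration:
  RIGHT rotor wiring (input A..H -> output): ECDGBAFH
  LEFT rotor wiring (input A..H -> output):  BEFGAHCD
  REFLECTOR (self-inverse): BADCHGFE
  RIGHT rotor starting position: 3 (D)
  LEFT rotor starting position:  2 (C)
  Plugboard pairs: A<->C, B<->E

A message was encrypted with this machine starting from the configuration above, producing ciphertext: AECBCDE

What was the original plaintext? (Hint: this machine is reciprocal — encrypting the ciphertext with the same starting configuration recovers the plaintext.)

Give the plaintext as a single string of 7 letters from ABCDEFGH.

Answer: FDFCDBD

Derivation:
Char 1 ('A'): step: R->4, L=2; A->plug->C->R->B->L->E->refl->H->L'->G->R'->F->plug->F
Char 2 ('E'): step: R->5, L=2; E->plug->B->R->A->L->D->refl->C->L'->H->R'->D->plug->D
Char 3 ('C'): step: R->6, L=2; C->plug->A->R->H->L->C->refl->D->L'->A->R'->F->plug->F
Char 4 ('B'): step: R->7, L=2; B->plug->E->R->H->L->C->refl->D->L'->A->R'->A->plug->C
Char 5 ('C'): step: R->0, L->3 (L advanced); C->plug->A->R->E->L->A->refl->B->L'->G->R'->D->plug->D
Char 6 ('D'): step: R->1, L=3; D->plug->D->R->A->L->D->refl->C->L'->H->R'->E->plug->B
Char 7 ('E'): step: R->2, L=3; E->plug->B->R->E->L->A->refl->B->L'->G->R'->D->plug->D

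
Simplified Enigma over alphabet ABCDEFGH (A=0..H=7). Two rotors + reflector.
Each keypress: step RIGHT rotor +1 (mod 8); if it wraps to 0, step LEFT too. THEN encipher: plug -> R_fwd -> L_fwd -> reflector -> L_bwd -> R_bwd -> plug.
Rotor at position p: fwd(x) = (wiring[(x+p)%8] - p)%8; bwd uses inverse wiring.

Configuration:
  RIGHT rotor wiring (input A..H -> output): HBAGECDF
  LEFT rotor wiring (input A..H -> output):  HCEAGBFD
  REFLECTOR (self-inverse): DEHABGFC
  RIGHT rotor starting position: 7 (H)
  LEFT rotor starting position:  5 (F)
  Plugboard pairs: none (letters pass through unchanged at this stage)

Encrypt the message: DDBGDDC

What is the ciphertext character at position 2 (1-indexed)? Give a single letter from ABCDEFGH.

Char 1 ('D'): step: R->0, L->6 (L advanced); D->plug->D->R->G->L->A->refl->D->L'->H->R'->A->plug->A
Char 2 ('D'): step: R->1, L=6; D->plug->D->R->D->L->E->refl->B->L'->C->R'->F->plug->F

F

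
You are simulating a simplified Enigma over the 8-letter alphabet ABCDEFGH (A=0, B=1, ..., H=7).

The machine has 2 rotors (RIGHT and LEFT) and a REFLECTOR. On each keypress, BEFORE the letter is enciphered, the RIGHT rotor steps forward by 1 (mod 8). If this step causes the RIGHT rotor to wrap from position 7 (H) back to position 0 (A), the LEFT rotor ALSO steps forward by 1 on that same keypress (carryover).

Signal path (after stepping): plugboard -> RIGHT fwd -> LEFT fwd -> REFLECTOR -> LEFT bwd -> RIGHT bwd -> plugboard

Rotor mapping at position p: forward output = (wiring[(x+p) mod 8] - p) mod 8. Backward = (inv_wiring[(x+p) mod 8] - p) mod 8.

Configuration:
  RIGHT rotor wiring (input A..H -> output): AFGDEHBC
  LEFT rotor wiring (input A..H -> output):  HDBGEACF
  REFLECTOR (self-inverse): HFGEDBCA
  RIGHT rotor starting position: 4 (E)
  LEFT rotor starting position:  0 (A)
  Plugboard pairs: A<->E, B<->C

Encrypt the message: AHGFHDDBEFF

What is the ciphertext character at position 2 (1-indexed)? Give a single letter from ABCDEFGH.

Char 1 ('A'): step: R->5, L=0; A->plug->E->R->A->L->H->refl->A->L'->F->R'->C->plug->B
Char 2 ('H'): step: R->6, L=0; H->plug->H->R->B->L->D->refl->E->L'->E->R'->B->plug->C

C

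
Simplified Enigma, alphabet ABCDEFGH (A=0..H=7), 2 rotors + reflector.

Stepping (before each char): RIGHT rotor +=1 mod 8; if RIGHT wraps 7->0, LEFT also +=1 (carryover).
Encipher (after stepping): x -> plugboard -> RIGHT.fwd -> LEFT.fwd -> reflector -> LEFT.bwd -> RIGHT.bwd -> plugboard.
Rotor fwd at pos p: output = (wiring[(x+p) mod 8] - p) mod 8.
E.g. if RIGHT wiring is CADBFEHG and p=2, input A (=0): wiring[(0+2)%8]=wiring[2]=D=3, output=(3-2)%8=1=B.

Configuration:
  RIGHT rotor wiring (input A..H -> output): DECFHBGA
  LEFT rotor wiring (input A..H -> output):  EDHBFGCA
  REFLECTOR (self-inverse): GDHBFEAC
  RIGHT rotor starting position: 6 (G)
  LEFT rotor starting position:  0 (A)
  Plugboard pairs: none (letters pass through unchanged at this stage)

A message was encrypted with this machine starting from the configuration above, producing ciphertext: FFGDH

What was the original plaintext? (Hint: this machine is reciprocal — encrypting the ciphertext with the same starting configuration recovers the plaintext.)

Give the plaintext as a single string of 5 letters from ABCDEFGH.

Answer: BCFCE

Derivation:
Char 1 ('F'): step: R->7, L=0; F->plug->F->R->A->L->E->refl->F->L'->E->R'->B->plug->B
Char 2 ('F'): step: R->0, L->1 (L advanced); F->plug->F->R->B->L->G->refl->A->L'->C->R'->C->plug->C
Char 3 ('G'): step: R->1, L=1; G->plug->G->R->H->L->D->refl->B->L'->F->R'->F->plug->F
Char 4 ('D'): step: R->2, L=1; D->plug->D->R->H->L->D->refl->B->L'->F->R'->C->plug->C
Char 5 ('H'): step: R->3, L=1; H->plug->H->R->H->L->D->refl->B->L'->F->R'->E->plug->E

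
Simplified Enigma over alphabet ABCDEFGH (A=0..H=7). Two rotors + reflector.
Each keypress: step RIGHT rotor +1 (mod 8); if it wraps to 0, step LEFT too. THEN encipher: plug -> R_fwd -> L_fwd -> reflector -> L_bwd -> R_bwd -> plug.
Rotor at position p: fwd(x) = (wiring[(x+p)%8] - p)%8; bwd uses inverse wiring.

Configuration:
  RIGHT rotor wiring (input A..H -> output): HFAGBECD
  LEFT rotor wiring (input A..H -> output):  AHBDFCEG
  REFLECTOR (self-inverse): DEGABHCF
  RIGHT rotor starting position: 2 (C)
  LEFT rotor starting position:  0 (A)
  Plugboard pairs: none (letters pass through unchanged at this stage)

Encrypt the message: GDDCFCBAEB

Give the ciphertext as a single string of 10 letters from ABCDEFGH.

Char 1 ('G'): step: R->3, L=0; G->plug->G->R->C->L->B->refl->E->L'->G->R'->B->plug->B
Char 2 ('D'): step: R->4, L=0; D->plug->D->R->H->L->G->refl->C->L'->F->R'->A->plug->A
Char 3 ('D'): step: R->5, L=0; D->plug->D->R->C->L->B->refl->E->L'->G->R'->C->plug->C
Char 4 ('C'): step: R->6, L=0; C->plug->C->R->B->L->H->refl->F->L'->E->R'->A->plug->A
Char 5 ('F'): step: R->7, L=0; F->plug->F->R->C->L->B->refl->E->L'->G->R'->C->plug->C
Char 6 ('C'): step: R->0, L->1 (L advanced); C->plug->C->R->A->L->G->refl->C->L'->C->R'->G->plug->G
Char 7 ('B'): step: R->1, L=1; B->plug->B->R->H->L->H->refl->F->L'->G->R'->H->plug->H
Char 8 ('A'): step: R->2, L=1; A->plug->A->R->G->L->F->refl->H->L'->H->R'->C->plug->C
Char 9 ('E'): step: R->3, L=1; E->plug->E->R->A->L->G->refl->C->L'->C->R'->G->plug->G
Char 10 ('B'): step: R->4, L=1; B->plug->B->R->A->L->G->refl->C->L'->C->R'->H->plug->H

Answer: BACACGHCGH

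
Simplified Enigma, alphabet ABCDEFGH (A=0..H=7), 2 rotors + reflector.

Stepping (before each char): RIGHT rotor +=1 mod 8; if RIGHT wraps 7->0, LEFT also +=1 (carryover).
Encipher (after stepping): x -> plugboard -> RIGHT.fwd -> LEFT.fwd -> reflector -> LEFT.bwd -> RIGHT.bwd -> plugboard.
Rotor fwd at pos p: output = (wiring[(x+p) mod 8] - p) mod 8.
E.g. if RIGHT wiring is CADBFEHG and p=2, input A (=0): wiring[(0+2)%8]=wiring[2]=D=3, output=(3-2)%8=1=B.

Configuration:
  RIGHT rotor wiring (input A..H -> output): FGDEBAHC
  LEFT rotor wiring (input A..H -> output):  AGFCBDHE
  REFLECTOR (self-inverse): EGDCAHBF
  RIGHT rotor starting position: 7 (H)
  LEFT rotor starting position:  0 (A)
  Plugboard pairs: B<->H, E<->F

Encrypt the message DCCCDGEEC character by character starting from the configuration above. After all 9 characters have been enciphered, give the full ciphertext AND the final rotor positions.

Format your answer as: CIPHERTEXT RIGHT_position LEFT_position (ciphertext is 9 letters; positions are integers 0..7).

Answer: HGEEHDHFH 0 2

Derivation:
Char 1 ('D'): step: R->0, L->1 (L advanced); D->plug->D->R->E->L->C->refl->D->L'->G->R'->B->plug->H
Char 2 ('C'): step: R->1, L=1; C->plug->C->R->D->L->A->refl->E->L'->B->R'->G->plug->G
Char 3 ('C'): step: R->2, L=1; C->plug->C->R->H->L->H->refl->F->L'->A->R'->F->plug->E
Char 4 ('C'): step: R->3, L=1; C->plug->C->R->F->L->G->refl->B->L'->C->R'->F->plug->E
Char 5 ('D'): step: R->4, L=1; D->plug->D->R->G->L->D->refl->C->L'->E->R'->B->plug->H
Char 6 ('G'): step: R->5, L=1; G->plug->G->R->H->L->H->refl->F->L'->A->R'->D->plug->D
Char 7 ('E'): step: R->6, L=1; E->plug->F->R->G->L->D->refl->C->L'->E->R'->B->plug->H
Char 8 ('E'): step: R->7, L=1; E->plug->F->R->C->L->B->refl->G->L'->F->R'->E->plug->F
Char 9 ('C'): step: R->0, L->2 (L advanced); C->plug->C->R->D->L->B->refl->G->L'->G->R'->B->plug->H
Final: ciphertext=HGEEHDHFH, RIGHT=0, LEFT=2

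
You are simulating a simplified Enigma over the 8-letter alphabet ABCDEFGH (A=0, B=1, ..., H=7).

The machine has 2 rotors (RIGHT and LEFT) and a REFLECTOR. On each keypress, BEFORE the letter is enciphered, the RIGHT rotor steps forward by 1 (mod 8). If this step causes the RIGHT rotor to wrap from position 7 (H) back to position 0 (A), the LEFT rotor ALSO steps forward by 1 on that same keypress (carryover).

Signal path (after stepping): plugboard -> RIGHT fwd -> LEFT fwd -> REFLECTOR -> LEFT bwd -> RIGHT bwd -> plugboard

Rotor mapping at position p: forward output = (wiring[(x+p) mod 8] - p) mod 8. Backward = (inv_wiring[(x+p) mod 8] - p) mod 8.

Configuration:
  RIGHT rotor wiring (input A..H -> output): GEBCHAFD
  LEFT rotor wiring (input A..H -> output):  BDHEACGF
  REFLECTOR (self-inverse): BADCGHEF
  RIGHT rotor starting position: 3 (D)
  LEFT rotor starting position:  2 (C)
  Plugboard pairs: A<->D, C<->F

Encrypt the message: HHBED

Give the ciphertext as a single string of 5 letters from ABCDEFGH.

Answer: CCGBC

Derivation:
Char 1 ('H'): step: R->4, L=2; H->plug->H->R->G->L->H->refl->F->L'->A->R'->F->plug->C
Char 2 ('H'): step: R->5, L=2; H->plug->H->R->C->L->G->refl->E->L'->E->R'->F->plug->C
Char 3 ('B'): step: R->6, L=2; B->plug->B->R->F->L->D->refl->C->L'->B->R'->G->plug->G
Char 4 ('E'): step: R->7, L=2; E->plug->E->R->D->L->A->refl->B->L'->H->R'->B->plug->B
Char 5 ('D'): step: R->0, L->3 (L advanced); D->plug->A->R->G->L->A->refl->B->L'->A->R'->F->plug->C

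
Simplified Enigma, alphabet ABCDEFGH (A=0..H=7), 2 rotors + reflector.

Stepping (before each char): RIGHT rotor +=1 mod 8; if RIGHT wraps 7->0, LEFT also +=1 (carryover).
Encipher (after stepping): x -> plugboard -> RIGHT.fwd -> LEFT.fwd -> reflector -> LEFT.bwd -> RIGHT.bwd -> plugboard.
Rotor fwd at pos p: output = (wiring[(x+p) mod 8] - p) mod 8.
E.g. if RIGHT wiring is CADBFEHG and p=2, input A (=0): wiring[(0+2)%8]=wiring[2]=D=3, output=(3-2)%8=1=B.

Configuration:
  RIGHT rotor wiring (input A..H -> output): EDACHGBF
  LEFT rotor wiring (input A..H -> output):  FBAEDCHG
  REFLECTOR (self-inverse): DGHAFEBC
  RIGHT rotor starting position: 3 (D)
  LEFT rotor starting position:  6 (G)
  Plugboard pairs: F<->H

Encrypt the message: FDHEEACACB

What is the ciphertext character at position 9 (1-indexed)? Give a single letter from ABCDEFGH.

Char 1 ('F'): step: R->4, L=6; F->plug->H->R->G->L->F->refl->E->L'->H->R'->F->plug->H
Char 2 ('D'): step: R->5, L=6; D->plug->D->R->H->L->E->refl->F->L'->G->R'->E->plug->E
Char 3 ('H'): step: R->6, L=6; H->plug->F->R->E->L->C->refl->H->L'->C->R'->E->plug->E
Char 4 ('E'): step: R->7, L=6; E->plug->E->R->D->L->D->refl->A->L'->B->R'->D->plug->D
Char 5 ('E'): step: R->0, L->7 (L advanced); E->plug->E->R->H->L->A->refl->D->L'->G->R'->F->plug->H
Char 6 ('A'): step: R->1, L=7; A->plug->A->R->C->L->C->refl->H->L'->A->R'->F->plug->H
Char 7 ('C'): step: R->2, L=7; C->plug->C->R->F->L->E->refl->F->L'->E->R'->D->plug->D
Char 8 ('A'): step: R->3, L=7; A->plug->A->R->H->L->A->refl->D->L'->G->R'->D->plug->D
Char 9 ('C'): step: R->4, L=7; C->plug->C->R->F->L->E->refl->F->L'->E->R'->G->plug->G

G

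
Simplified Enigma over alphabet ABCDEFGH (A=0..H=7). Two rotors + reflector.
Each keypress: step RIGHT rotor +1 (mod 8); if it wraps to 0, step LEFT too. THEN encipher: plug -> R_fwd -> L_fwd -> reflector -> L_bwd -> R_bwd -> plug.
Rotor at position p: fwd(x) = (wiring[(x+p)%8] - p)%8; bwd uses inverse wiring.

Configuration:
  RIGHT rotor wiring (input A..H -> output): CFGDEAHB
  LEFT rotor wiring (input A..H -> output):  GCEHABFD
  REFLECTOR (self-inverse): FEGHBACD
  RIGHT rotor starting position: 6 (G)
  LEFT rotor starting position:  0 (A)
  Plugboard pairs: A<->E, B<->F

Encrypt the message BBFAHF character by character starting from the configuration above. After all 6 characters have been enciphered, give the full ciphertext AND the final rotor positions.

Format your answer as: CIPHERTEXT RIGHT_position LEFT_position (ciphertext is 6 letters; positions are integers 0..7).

Char 1 ('B'): step: R->7, L=0; B->plug->F->R->F->L->B->refl->E->L'->C->R'->A->plug->E
Char 2 ('B'): step: R->0, L->1 (L advanced); B->plug->F->R->A->L->B->refl->E->L'->F->R'->B->plug->F
Char 3 ('F'): step: R->1, L=1; F->plug->B->R->F->L->E->refl->B->L'->A->R'->G->plug->G
Char 4 ('A'): step: R->2, L=1; A->plug->E->R->F->L->E->refl->B->L'->A->R'->G->plug->G
Char 5 ('H'): step: R->3, L=1; H->plug->H->R->D->L->H->refl->D->L'->B->R'->B->plug->F
Char 6 ('F'): step: R->4, L=1; F->plug->B->R->E->L->A->refl->F->L'->H->R'->H->plug->H
Final: ciphertext=EFGGFH, RIGHT=4, LEFT=1

Answer: EFGGFH 4 1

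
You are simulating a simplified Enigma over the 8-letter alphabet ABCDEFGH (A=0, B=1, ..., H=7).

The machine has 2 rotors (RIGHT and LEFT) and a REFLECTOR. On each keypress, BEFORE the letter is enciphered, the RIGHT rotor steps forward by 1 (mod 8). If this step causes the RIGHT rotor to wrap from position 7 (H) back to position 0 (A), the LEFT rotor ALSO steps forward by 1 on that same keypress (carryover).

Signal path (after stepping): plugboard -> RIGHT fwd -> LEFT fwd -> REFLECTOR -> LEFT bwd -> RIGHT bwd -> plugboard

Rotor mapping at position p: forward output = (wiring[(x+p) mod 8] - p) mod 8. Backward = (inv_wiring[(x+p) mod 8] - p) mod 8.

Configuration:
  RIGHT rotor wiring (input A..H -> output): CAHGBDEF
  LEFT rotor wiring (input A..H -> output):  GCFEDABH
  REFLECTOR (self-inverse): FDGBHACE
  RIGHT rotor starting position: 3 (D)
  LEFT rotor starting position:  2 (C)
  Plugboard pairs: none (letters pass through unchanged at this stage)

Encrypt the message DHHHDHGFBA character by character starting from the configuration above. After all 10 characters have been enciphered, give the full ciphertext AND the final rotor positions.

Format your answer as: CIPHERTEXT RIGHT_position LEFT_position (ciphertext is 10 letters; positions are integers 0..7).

Char 1 ('D'): step: R->4, L=2; D->plug->D->R->B->L->C->refl->G->L'->D->R'->G->plug->G
Char 2 ('H'): step: R->5, L=2; H->plug->H->R->E->L->H->refl->E->L'->G->R'->A->plug->A
Char 3 ('H'): step: R->6, L=2; H->plug->H->R->F->L->F->refl->A->L'->H->R'->B->plug->B
Char 4 ('H'): step: R->7, L=2; H->plug->H->R->F->L->F->refl->A->L'->H->R'->E->plug->E
Char 5 ('D'): step: R->0, L->3 (L advanced); D->plug->D->R->G->L->H->refl->E->L'->E->R'->G->plug->G
Char 6 ('H'): step: R->1, L=3; H->plug->H->R->B->L->A->refl->F->L'->C->R'->E->plug->E
Char 7 ('G'): step: R->2, L=3; G->plug->G->R->A->L->B->refl->D->L'->F->R'->A->plug->A
Char 8 ('F'): step: R->3, L=3; F->plug->F->R->H->L->C->refl->G->L'->D->R'->A->plug->A
Char 9 ('B'): step: R->4, L=3; B->plug->B->R->H->L->C->refl->G->L'->D->R'->G->plug->G
Char 10 ('A'): step: R->5, L=3; A->plug->A->R->G->L->H->refl->E->L'->E->R'->H->plug->H
Final: ciphertext=GABEGEAAGH, RIGHT=5, LEFT=3

Answer: GABEGEAAGH 5 3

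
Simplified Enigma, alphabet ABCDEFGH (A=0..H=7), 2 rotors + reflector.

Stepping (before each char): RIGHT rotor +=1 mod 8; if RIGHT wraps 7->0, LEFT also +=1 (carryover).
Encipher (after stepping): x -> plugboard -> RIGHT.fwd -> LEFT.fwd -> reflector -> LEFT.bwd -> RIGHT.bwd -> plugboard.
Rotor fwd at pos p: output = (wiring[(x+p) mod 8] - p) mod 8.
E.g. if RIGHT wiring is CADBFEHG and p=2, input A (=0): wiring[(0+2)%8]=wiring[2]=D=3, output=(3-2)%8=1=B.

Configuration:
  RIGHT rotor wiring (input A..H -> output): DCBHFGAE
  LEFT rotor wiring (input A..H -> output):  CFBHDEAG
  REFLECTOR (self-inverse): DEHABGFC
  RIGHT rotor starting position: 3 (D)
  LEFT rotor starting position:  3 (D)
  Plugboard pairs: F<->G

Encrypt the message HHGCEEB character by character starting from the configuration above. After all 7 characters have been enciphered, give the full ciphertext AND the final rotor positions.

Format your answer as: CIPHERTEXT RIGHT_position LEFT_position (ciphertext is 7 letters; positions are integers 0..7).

Char 1 ('H'): step: R->4, L=3; H->plug->H->R->D->L->F->refl->G->L'->H->R'->E->plug->E
Char 2 ('H'): step: R->5, L=3; H->plug->H->R->A->L->E->refl->B->L'->C->R'->G->plug->F
Char 3 ('G'): step: R->6, L=3; G->plug->F->R->B->L->A->refl->D->L'->E->R'->D->plug->D
Char 4 ('C'): step: R->7, L=3; C->plug->C->R->D->L->F->refl->G->L'->H->R'->G->plug->F
Char 5 ('E'): step: R->0, L->4 (L advanced); E->plug->E->R->F->L->B->refl->E->L'->C->R'->B->plug->B
Char 6 ('E'): step: R->1, L=4; E->plug->E->R->F->L->B->refl->E->L'->C->R'->H->plug->H
Char 7 ('B'): step: R->2, L=4; B->plug->B->R->F->L->B->refl->E->L'->C->R'->F->plug->G
Final: ciphertext=EFDFBHG, RIGHT=2, LEFT=4

Answer: EFDFBHG 2 4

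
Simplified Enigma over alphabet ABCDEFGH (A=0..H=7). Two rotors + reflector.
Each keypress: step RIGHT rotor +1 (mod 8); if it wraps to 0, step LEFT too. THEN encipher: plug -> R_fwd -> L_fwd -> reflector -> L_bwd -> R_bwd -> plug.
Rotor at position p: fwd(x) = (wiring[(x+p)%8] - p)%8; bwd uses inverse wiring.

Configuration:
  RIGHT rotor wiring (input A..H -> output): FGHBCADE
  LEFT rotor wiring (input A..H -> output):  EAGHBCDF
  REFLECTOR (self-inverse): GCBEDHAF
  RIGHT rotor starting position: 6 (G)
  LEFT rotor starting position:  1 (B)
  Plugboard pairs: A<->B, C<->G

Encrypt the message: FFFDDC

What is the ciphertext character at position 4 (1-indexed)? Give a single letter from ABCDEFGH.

Char 1 ('F'): step: R->7, L=1; F->plug->F->R->D->L->A->refl->G->L'->C->R'->E->plug->E
Char 2 ('F'): step: R->0, L->2 (L advanced); F->plug->F->R->A->L->E->refl->D->L'->F->R'->A->plug->B
Char 3 ('F'): step: R->1, L=2; F->plug->F->R->C->L->H->refl->F->L'->B->R'->D->plug->D
Char 4 ('D'): step: R->2, L=2; D->plug->D->R->G->L->C->refl->B->L'->E->R'->H->plug->H

H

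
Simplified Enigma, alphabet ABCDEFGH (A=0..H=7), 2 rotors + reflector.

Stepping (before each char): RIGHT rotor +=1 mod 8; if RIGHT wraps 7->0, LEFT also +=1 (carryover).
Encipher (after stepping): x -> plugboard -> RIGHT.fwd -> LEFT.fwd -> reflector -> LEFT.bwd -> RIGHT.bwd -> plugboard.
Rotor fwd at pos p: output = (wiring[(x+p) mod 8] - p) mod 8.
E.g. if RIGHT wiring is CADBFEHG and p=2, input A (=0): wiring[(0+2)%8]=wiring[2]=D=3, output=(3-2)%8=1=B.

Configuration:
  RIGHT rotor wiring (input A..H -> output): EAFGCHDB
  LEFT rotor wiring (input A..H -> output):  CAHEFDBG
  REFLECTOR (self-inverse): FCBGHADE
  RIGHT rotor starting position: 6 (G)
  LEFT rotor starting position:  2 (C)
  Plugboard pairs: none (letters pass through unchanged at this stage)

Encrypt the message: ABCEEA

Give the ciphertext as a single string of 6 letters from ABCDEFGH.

Char 1 ('A'): step: R->7, L=2; A->plug->A->R->C->L->D->refl->G->L'->H->R'->E->plug->E
Char 2 ('B'): step: R->0, L->3 (L advanced); B->plug->B->R->A->L->B->refl->C->L'->B->R'->H->plug->H
Char 3 ('C'): step: R->1, L=3; C->plug->C->R->F->L->H->refl->E->L'->H->R'->A->plug->A
Char 4 ('E'): step: R->2, L=3; E->plug->E->R->B->L->C->refl->B->L'->A->R'->C->plug->C
Char 5 ('E'): step: R->3, L=3; E->plug->E->R->G->L->F->refl->A->L'->C->R'->H->plug->H
Char 6 ('A'): step: R->4, L=3; A->plug->A->R->G->L->F->refl->A->L'->C->R'->H->plug->H

Answer: EHACHH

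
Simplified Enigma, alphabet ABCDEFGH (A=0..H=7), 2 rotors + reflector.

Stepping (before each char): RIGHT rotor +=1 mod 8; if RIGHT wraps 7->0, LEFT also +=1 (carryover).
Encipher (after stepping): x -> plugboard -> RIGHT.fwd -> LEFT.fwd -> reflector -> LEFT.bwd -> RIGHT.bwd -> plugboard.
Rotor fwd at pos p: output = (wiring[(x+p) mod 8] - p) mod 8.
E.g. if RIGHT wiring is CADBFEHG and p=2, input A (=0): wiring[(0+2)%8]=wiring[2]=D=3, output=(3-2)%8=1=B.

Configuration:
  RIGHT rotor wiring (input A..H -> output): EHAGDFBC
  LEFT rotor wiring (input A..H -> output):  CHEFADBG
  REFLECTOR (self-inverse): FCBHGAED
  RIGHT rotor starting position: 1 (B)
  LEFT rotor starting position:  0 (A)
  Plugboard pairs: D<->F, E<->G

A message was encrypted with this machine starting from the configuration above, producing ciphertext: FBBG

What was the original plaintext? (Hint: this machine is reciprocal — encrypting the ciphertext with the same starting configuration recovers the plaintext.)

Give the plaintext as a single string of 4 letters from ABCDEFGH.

Char 1 ('F'): step: R->2, L=0; F->plug->D->R->D->L->F->refl->A->L'->E->R'->B->plug->B
Char 2 ('B'): step: R->3, L=0; B->plug->B->R->A->L->C->refl->B->L'->G->R'->D->plug->F
Char 3 ('B'): step: R->4, L=0; B->plug->B->R->B->L->H->refl->D->L'->F->R'->C->plug->C
Char 4 ('G'): step: R->5, L=0; G->plug->E->R->C->L->E->refl->G->L'->H->R'->D->plug->F

Answer: BFCF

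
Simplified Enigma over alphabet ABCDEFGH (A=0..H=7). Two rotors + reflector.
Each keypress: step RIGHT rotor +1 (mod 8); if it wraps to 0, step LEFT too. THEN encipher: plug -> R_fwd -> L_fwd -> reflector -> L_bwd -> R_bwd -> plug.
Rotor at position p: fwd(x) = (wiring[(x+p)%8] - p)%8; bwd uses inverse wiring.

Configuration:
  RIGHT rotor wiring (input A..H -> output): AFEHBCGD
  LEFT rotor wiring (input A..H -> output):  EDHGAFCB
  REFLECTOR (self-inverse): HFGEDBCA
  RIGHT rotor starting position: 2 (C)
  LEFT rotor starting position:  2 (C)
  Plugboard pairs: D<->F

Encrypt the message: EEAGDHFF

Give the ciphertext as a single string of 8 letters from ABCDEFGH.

Char 1 ('E'): step: R->3, L=2; E->plug->E->R->A->L->F->refl->B->L'->H->R'->C->plug->C
Char 2 ('E'): step: R->4, L=2; E->plug->E->R->E->L->A->refl->H->L'->F->R'->A->plug->A
Char 3 ('A'): step: R->5, L=2; A->plug->A->R->F->L->H->refl->A->L'->E->R'->H->plug->H
Char 4 ('G'): step: R->6, L=2; G->plug->G->R->D->L->D->refl->E->L'->B->R'->F->plug->D
Char 5 ('D'): step: R->7, L=2; D->plug->F->R->C->L->G->refl->C->L'->G->R'->C->plug->C
Char 6 ('H'): step: R->0, L->3 (L advanced); H->plug->H->R->D->L->H->refl->A->L'->G->R'->G->plug->G
Char 7 ('F'): step: R->1, L=3; F->plug->D->R->A->L->D->refl->E->L'->H->R'->H->plug->H
Char 8 ('F'): step: R->2, L=3; F->plug->D->R->A->L->D->refl->E->L'->H->R'->C->plug->C

Answer: CAHDCGHC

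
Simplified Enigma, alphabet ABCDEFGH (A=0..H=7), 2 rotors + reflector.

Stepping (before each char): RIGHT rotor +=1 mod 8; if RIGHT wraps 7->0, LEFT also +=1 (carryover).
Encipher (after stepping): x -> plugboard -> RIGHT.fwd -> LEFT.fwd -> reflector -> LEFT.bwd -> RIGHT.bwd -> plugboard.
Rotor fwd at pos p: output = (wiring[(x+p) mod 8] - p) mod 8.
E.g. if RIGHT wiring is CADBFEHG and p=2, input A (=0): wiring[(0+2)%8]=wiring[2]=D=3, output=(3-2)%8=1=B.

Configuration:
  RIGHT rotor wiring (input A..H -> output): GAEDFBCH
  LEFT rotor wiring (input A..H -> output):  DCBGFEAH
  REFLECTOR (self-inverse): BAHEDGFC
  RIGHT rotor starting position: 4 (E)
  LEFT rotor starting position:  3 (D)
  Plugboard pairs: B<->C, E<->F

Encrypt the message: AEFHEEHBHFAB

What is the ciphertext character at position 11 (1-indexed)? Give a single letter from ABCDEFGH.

Char 1 ('A'): step: R->5, L=3; A->plug->A->R->E->L->E->refl->D->L'->A->R'->H->plug->H
Char 2 ('E'): step: R->6, L=3; E->plug->F->R->F->L->A->refl->B->L'->C->R'->D->plug->D
Char 3 ('F'): step: R->7, L=3; F->plug->E->R->E->L->E->refl->D->L'->A->R'->A->plug->A
Char 4 ('H'): step: R->0, L->4 (L advanced); H->plug->H->R->H->L->C->refl->H->L'->E->R'->C->plug->B
Char 5 ('E'): step: R->1, L=4; E->plug->F->R->B->L->A->refl->B->L'->A->R'->E->plug->F
Char 6 ('E'): step: R->2, L=4; E->plug->F->R->F->L->G->refl->F->L'->G->R'->H->plug->H
Char 7 ('H'): step: R->3, L=4; H->plug->H->R->B->L->A->refl->B->L'->A->R'->A->plug->A
Char 8 ('B'): step: R->4, L=4; B->plug->C->R->G->L->F->refl->G->L'->F->R'->B->plug->C
Char 9 ('H'): step: R->5, L=4; H->plug->H->R->A->L->B->refl->A->L'->B->R'->D->plug->D
Char 10 ('F'): step: R->6, L=4; F->plug->E->R->G->L->F->refl->G->L'->F->R'->F->plug->E
Char 11 ('A'): step: R->7, L=4; A->plug->A->R->A->L->B->refl->A->L'->B->R'->C->plug->B

B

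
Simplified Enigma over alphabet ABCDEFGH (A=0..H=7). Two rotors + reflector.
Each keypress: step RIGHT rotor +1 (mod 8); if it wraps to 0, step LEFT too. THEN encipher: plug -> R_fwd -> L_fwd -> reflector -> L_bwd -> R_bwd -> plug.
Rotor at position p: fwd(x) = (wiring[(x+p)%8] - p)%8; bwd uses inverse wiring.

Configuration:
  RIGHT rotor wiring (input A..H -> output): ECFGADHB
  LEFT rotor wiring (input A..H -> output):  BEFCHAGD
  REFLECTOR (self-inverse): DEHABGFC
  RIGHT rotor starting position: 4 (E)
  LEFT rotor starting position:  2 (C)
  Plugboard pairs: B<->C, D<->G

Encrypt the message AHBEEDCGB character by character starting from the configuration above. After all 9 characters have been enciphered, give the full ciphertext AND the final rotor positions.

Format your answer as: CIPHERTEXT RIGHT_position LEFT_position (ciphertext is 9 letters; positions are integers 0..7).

Answer: GGADBEHHH 5 3

Derivation:
Char 1 ('A'): step: R->5, L=2; A->plug->A->R->G->L->H->refl->C->L'->H->R'->D->plug->G
Char 2 ('H'): step: R->6, L=2; H->plug->H->R->F->L->B->refl->E->L'->E->R'->D->plug->G
Char 3 ('B'): step: R->7, L=2; B->plug->C->R->D->L->G->refl->F->L'->C->R'->A->plug->A
Char 4 ('E'): step: R->0, L->3 (L advanced); E->plug->E->R->A->L->H->refl->C->L'->H->R'->G->plug->D
Char 5 ('E'): step: R->1, L=3; E->plug->E->R->C->L->F->refl->G->L'->F->R'->C->plug->B
Char 6 ('D'): step: R->2, L=3; D->plug->G->R->C->L->F->refl->G->L'->F->R'->E->plug->E
Char 7 ('C'): step: R->3, L=3; C->plug->B->R->F->L->G->refl->F->L'->C->R'->H->plug->H
Char 8 ('G'): step: R->4, L=3; G->plug->D->R->F->L->G->refl->F->L'->C->R'->H->plug->H
Char 9 ('B'): step: R->5, L=3; B->plug->C->R->E->L->A->refl->D->L'->D->R'->H->plug->H
Final: ciphertext=GGADBEHHH, RIGHT=5, LEFT=3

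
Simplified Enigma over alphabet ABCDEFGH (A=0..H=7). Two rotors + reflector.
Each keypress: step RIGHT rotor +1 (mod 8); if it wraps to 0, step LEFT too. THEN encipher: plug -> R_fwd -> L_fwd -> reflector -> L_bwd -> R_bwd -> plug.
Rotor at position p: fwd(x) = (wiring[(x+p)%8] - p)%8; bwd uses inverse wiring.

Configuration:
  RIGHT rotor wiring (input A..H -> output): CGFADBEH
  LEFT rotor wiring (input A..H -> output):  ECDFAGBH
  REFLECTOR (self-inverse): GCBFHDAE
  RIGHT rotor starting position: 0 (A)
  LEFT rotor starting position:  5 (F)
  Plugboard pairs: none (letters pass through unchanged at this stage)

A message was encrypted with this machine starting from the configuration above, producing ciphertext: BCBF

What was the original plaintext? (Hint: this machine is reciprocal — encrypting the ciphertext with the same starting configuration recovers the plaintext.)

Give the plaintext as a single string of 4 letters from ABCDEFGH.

Char 1 ('B'): step: R->1, L=5; B->plug->B->R->E->L->F->refl->D->L'->H->R'->C->plug->C
Char 2 ('C'): step: R->2, L=5; C->plug->C->R->B->L->E->refl->H->L'->D->R'->A->plug->A
Char 3 ('B'): step: R->3, L=5; B->plug->B->R->A->L->B->refl->C->L'->C->R'->H->plug->H
Char 4 ('F'): step: R->4, L=5; F->plug->F->R->C->L->C->refl->B->L'->A->R'->C->plug->C

Answer: CAHC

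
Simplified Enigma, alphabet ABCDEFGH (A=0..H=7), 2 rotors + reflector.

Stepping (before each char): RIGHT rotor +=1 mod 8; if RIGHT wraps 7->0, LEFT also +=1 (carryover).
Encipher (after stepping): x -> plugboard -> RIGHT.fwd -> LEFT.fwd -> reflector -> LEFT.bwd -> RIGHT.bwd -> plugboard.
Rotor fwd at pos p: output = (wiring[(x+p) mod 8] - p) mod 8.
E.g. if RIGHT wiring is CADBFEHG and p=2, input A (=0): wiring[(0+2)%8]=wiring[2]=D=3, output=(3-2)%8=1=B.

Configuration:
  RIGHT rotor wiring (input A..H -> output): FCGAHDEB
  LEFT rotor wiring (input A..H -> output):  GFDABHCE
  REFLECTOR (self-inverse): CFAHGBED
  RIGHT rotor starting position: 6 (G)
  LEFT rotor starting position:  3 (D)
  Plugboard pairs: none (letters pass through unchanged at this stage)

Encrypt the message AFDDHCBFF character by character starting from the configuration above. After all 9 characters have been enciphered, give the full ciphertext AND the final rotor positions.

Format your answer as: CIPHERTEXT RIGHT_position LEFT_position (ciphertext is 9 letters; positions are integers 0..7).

Char 1 ('A'): step: R->7, L=3; A->plug->A->R->C->L->E->refl->G->L'->B->R'->E->plug->E
Char 2 ('F'): step: R->0, L->4 (L advanced); F->plug->F->R->D->L->A->refl->C->L'->E->R'->G->plug->G
Char 3 ('D'): step: R->1, L=4; D->plug->D->R->G->L->H->refl->D->L'->B->R'->A->plug->A
Char 4 ('D'): step: R->2, L=4; D->plug->D->R->B->L->D->refl->H->L'->G->R'->B->plug->B
Char 5 ('H'): step: R->3, L=4; H->plug->H->R->D->L->A->refl->C->L'->E->R'->B->plug->B
Char 6 ('C'): step: R->4, L=4; C->plug->C->R->A->L->F->refl->B->L'->F->R'->D->plug->D
Char 7 ('B'): step: R->5, L=4; B->plug->B->R->H->L->E->refl->G->L'->C->R'->H->plug->H
Char 8 ('F'): step: R->6, L=4; F->plug->F->R->C->L->G->refl->E->L'->H->R'->C->plug->C
Char 9 ('F'): step: R->7, L=4; F->plug->F->R->A->L->F->refl->B->L'->F->R'->H->plug->H
Final: ciphertext=EGABBDHCH, RIGHT=7, LEFT=4

Answer: EGABBDHCH 7 4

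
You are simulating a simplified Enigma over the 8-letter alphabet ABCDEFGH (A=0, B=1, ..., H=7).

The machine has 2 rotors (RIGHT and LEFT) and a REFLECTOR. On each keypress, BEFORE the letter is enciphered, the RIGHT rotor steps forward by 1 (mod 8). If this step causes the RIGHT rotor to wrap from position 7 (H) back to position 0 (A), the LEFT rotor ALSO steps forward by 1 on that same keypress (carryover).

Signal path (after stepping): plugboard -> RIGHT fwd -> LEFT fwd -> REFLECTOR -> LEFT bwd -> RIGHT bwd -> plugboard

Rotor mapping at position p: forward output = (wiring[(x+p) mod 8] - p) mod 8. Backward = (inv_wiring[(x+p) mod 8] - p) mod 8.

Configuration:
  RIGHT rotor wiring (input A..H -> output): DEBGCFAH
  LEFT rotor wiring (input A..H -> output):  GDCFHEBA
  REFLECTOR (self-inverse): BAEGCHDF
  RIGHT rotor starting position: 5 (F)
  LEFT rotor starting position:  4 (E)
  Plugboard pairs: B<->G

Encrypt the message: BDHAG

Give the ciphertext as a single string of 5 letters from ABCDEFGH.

Answer: ECCBH

Derivation:
Char 1 ('B'): step: R->6, L=4; B->plug->G->R->E->L->C->refl->E->L'->D->R'->E->plug->E
Char 2 ('D'): step: R->7, L=4; D->plug->D->R->C->L->F->refl->H->L'->F->R'->C->plug->C
Char 3 ('H'): step: R->0, L->5 (L advanced); H->plug->H->R->H->L->C->refl->E->L'->B->R'->C->plug->C
Char 4 ('A'): step: R->1, L=5; A->plug->A->R->D->L->B->refl->A->L'->G->R'->G->plug->B
Char 5 ('G'): step: R->2, L=5; G->plug->B->R->E->L->G->refl->D->L'->C->R'->H->plug->H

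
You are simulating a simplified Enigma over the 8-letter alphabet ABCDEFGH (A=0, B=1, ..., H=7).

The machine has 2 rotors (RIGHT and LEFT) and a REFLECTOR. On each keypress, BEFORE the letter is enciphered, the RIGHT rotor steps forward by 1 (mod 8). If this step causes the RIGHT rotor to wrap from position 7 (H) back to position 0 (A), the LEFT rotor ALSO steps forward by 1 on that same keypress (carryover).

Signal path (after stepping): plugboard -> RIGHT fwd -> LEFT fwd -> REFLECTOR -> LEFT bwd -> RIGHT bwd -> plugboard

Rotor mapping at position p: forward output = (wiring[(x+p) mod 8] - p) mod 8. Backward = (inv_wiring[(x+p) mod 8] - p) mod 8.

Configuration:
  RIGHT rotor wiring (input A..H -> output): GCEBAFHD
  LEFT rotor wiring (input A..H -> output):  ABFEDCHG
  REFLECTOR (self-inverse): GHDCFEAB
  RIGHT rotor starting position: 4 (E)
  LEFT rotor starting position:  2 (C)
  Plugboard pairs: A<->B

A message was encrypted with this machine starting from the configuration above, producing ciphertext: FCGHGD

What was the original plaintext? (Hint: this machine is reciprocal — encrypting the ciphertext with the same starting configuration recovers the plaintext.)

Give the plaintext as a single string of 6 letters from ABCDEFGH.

Answer: ABCFCE

Derivation:
Char 1 ('F'): step: R->5, L=2; F->plug->F->R->H->L->H->refl->B->L'->C->R'->B->plug->A
Char 2 ('C'): step: R->6, L=2; C->plug->C->R->A->L->D->refl->C->L'->B->R'->A->plug->B
Char 3 ('G'): step: R->7, L=2; G->plug->G->R->G->L->G->refl->A->L'->D->R'->C->plug->C
Char 4 ('H'): step: R->0, L->3 (L advanced); H->plug->H->R->D->L->E->refl->F->L'->F->R'->F->plug->F
Char 5 ('G'): step: R->1, L=3; G->plug->G->R->C->L->H->refl->B->L'->A->R'->C->plug->C
Char 6 ('D'): step: R->2, L=3; D->plug->D->R->D->L->E->refl->F->L'->F->R'->E->plug->E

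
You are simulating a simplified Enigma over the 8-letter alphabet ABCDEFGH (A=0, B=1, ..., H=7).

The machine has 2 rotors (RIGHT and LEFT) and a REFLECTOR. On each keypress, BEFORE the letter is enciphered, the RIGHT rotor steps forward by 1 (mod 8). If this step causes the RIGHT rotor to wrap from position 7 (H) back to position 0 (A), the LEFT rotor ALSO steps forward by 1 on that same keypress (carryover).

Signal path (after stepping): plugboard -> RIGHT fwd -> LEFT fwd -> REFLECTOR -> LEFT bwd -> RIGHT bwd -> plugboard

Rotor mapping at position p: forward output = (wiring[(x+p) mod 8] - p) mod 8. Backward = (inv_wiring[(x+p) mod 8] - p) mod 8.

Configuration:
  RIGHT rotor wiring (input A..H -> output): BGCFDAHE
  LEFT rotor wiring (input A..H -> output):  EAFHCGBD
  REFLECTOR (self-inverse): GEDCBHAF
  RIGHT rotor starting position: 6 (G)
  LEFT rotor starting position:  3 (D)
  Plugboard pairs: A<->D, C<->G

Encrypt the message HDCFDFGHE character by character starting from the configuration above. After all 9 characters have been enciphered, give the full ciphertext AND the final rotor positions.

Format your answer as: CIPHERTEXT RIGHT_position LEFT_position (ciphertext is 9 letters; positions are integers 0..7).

Char 1 ('H'): step: R->7, L=3; H->plug->H->R->A->L->E->refl->B->L'->F->R'->A->plug->D
Char 2 ('D'): step: R->0, L->4 (L advanced); D->plug->A->R->B->L->C->refl->D->L'->H->R'->G->plug->C
Char 3 ('C'): step: R->1, L=4; C->plug->G->R->D->L->H->refl->F->L'->C->R'->D->plug->A
Char 4 ('F'): step: R->2, L=4; F->plug->F->R->C->L->F->refl->H->L'->D->R'->B->plug->B
Char 5 ('D'): step: R->3, L=4; D->plug->A->R->C->L->F->refl->H->L'->D->R'->G->plug->C
Char 6 ('F'): step: R->4, L=4; F->plug->F->R->C->L->F->refl->H->L'->D->R'->C->plug->G
Char 7 ('G'): step: R->5, L=4; G->plug->C->R->H->L->D->refl->C->L'->B->R'->E->plug->E
Char 8 ('H'): step: R->6, L=4; H->plug->H->R->C->L->F->refl->H->L'->D->R'->C->plug->G
Char 9 ('E'): step: R->7, L=4; E->plug->E->R->G->L->B->refl->E->L'->F->R'->A->plug->D
Final: ciphertext=DCABCGEGD, RIGHT=7, LEFT=4

Answer: DCABCGEGD 7 4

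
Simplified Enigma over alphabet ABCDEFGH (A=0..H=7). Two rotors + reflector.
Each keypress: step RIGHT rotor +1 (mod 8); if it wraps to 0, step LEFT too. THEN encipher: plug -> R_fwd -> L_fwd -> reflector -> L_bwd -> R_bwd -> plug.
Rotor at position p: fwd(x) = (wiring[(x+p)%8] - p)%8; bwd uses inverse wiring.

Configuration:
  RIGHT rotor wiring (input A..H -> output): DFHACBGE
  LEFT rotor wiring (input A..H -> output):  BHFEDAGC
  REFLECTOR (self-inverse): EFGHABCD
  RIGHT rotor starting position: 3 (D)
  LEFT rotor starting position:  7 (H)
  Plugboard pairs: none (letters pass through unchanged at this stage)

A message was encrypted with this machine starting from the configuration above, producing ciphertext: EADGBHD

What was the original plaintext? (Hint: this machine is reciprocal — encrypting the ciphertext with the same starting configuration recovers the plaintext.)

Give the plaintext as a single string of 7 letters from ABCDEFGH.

Char 1 ('E'): step: R->4, L=7; E->plug->E->R->H->L->H->refl->D->L'->A->R'->D->plug->D
Char 2 ('A'): step: R->5, L=7; A->plug->A->R->E->L->F->refl->B->L'->G->R'->D->plug->D
Char 3 ('D'): step: R->6, L=7; D->plug->D->R->H->L->H->refl->D->L'->A->R'->A->plug->A
Char 4 ('G'): step: R->7, L=7; G->plug->G->R->C->L->A->refl->E->L'->F->R'->A->plug->A
Char 5 ('B'): step: R->0, L->0 (L advanced); B->plug->B->R->F->L->A->refl->E->L'->D->R'->A->plug->A
Char 6 ('H'): step: R->1, L=0; H->plug->H->R->C->L->F->refl->B->L'->A->R'->E->plug->E
Char 7 ('D'): step: R->2, L=0; D->plug->D->R->H->L->C->refl->G->L'->G->R'->B->plug->B

Answer: DDAAAEB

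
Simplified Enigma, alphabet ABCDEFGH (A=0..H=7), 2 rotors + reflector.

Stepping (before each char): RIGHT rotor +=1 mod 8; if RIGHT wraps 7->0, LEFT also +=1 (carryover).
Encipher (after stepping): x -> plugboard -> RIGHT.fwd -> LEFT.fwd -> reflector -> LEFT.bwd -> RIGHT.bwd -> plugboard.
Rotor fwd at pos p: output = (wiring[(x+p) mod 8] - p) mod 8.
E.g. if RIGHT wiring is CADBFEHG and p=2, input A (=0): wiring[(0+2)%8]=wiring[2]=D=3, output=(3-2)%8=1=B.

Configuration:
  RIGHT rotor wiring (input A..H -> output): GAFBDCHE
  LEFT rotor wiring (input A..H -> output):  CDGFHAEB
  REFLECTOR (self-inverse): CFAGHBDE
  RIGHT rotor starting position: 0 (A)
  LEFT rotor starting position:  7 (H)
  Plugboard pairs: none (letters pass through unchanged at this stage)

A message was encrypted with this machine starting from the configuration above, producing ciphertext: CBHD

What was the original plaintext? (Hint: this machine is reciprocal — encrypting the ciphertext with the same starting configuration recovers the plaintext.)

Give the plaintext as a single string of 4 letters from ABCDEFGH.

Char 1 ('C'): step: R->1, L=7; C->plug->C->R->A->L->C->refl->A->L'->F->R'->H->plug->H
Char 2 ('B'): step: R->2, L=7; B->plug->B->R->H->L->F->refl->B->L'->G->R'->H->plug->H
Char 3 ('H'): step: R->3, L=7; H->plug->H->R->C->L->E->refl->H->L'->D->R'->F->plug->F
Char 4 ('D'): step: R->4, L=7; D->plug->D->R->A->L->C->refl->A->L'->F->R'->H->plug->H

Answer: HHFH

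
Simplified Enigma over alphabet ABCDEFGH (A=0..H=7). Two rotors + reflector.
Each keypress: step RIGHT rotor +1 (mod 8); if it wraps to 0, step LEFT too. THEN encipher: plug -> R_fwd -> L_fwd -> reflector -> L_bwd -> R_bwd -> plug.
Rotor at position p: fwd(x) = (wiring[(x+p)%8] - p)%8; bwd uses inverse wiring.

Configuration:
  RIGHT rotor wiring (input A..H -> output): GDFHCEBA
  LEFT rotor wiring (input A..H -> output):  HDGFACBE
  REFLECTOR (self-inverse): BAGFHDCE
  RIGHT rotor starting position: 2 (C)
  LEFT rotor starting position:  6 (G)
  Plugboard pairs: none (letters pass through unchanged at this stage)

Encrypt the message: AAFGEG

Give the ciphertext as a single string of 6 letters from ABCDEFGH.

Answer: HGCBFC

Derivation:
Char 1 ('A'): step: R->3, L=6; A->plug->A->R->E->L->A->refl->B->L'->C->R'->H->plug->H
Char 2 ('A'): step: R->4, L=6; A->plug->A->R->G->L->C->refl->G->L'->B->R'->G->plug->G
Char 3 ('F'): step: R->5, L=6; F->plug->F->R->A->L->D->refl->F->L'->D->R'->C->plug->C
Char 4 ('G'): step: R->6, L=6; G->plug->G->R->E->L->A->refl->B->L'->C->R'->B->plug->B
Char 5 ('E'): step: R->7, L=6; E->plug->E->R->A->L->D->refl->F->L'->D->R'->F->plug->F
Char 6 ('G'): step: R->0, L->7 (L advanced); G->plug->G->R->B->L->A->refl->B->L'->F->R'->C->plug->C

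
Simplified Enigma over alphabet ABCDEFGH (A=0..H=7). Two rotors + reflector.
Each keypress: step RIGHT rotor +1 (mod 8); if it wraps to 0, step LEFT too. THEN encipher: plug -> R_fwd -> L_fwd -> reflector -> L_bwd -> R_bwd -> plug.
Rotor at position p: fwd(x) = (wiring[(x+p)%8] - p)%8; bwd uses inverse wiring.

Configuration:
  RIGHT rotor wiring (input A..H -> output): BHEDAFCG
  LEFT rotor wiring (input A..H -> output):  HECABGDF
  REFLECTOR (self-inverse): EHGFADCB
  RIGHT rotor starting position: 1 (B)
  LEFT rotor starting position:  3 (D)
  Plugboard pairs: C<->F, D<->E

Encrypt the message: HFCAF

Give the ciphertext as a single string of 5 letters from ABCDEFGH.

Answer: EADDC

Derivation:
Char 1 ('H'): step: R->2, L=3; H->plug->H->R->F->L->E->refl->A->L'->D->R'->D->plug->E
Char 2 ('F'): step: R->3, L=3; F->plug->C->R->C->L->D->refl->F->L'->A->R'->A->plug->A
Char 3 ('C'): step: R->4, L=3; C->plug->F->R->D->L->A->refl->E->L'->F->R'->E->plug->D
Char 4 ('A'): step: R->5, L=3; A->plug->A->R->A->L->F->refl->D->L'->C->R'->E->plug->D
Char 5 ('F'): step: R->6, L=3; F->plug->C->R->D->L->A->refl->E->L'->F->R'->F->plug->C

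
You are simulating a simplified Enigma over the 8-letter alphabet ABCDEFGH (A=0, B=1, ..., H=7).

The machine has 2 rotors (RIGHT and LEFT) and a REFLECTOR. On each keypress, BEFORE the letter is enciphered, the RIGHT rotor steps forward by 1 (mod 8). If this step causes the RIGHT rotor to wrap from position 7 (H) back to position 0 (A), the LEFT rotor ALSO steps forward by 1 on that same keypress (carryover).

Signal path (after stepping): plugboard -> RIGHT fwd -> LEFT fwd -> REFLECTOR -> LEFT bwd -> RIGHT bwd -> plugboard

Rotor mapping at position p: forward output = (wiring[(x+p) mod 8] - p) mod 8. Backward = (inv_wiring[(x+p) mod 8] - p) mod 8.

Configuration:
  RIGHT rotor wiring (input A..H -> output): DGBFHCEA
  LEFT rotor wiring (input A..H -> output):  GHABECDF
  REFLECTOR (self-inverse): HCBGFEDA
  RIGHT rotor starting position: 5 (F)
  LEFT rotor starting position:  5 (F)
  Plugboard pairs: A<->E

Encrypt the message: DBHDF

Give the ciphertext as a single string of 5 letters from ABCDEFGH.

Answer: EGAEC

Derivation:
Char 1 ('D'): step: R->6, L=5; D->plug->D->R->A->L->F->refl->E->L'->G->R'->A->plug->E
Char 2 ('B'): step: R->7, L=5; B->plug->B->R->E->L->C->refl->B->L'->D->R'->G->plug->G
Char 3 ('H'): step: R->0, L->6 (L advanced); H->plug->H->R->A->L->F->refl->E->L'->H->R'->E->plug->A
Char 4 ('D'): step: R->1, L=6; D->plug->D->R->G->L->G->refl->D->L'->F->R'->A->plug->E
Char 5 ('F'): step: R->2, L=6; F->plug->F->R->G->L->G->refl->D->L'->F->R'->C->plug->C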